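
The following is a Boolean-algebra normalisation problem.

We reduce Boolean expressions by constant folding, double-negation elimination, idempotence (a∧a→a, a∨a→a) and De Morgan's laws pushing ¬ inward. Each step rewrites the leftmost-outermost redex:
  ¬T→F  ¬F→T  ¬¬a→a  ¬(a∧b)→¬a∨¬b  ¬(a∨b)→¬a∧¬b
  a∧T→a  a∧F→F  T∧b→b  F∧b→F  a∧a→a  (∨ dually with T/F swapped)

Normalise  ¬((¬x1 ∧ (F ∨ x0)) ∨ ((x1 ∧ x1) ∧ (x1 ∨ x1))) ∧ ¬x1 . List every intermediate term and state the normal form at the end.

  start: ¬((¬x1 ∧ (F ∨ x0)) ∨ ((x1 ∧ x1) ∧ (x1 ∨ x1))) ∧ ¬x1
  step 1: (¬(¬x1 ∧ (F ∨ x0)) ∧ ¬((x1 ∧ x1) ∧ (x1 ∨ x1))) ∧ ¬x1
  step 2: ((¬¬x1 ∨ ¬(F ∨ x0)) ∧ ¬((x1 ∧ x1) ∧ (x1 ∨ x1))) ∧ ¬x1
  step 3: ((x1 ∨ ¬(F ∨ x0)) ∧ ¬((x1 ∧ x1) ∧ (x1 ∨ x1))) ∧ ¬x1
  step 4: ((x1 ∨ (¬F ∧ ¬x0)) ∧ ¬((x1 ∧ x1) ∧ (x1 ∨ x1))) ∧ ¬x1
  step 5: ((x1 ∨ (T ∧ ¬x0)) ∧ ¬((x1 ∧ x1) ∧ (x1 ∨ x1))) ∧ ¬x1
  step 6: ((x1 ∨ ¬x0) ∧ ¬((x1 ∧ x1) ∧ (x1 ∨ x1))) ∧ ¬x1
  step 7: ((x1 ∨ ¬x0) ∧ (¬(x1 ∧ x1) ∨ ¬(x1 ∨ x1))) ∧ ¬x1
  step 8: ((x1 ∨ ¬x0) ∧ ((¬x1 ∨ ¬x1) ∨ ¬(x1 ∨ x1))) ∧ ¬x1
  step 9: ((x1 ∨ ¬x0) ∧ (¬x1 ∨ ¬(x1 ∨ x1))) ∧ ¬x1
  step 10: ((x1 ∨ ¬x0) ∧ (¬x1 ∨ (¬x1 ∧ ¬x1))) ∧ ¬x1
  step 11: ((x1 ∨ ¬x0) ∧ (¬x1 ∨ ¬x1)) ∧ ¬x1
  step 12: ((x1 ∨ ¬x0) ∧ ¬x1) ∧ ¬x1

Answer: normal form = ((x1 ∨ ¬x0) ∧ ¬x1) ∧ ¬x1  (in 12 steps)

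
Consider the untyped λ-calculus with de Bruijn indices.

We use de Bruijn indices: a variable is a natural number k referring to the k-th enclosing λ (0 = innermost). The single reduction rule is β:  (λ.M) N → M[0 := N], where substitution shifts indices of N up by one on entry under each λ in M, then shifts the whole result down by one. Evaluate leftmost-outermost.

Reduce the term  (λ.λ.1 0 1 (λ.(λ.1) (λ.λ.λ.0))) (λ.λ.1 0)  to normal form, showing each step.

Answer: normal form = λ.0 (λ.λ.1 0) (λ.0)  (in 4 steps)

Derivation:
  start: (λ.λ.1 0 1 (λ.(λ.1) (λ.λ.λ.0))) (λ.λ.1 0)
  [1] λ.(λ.λ.1 0) 0 (λ.λ.1 0) (λ.(λ.1) (λ.λ.λ.0))
  [2] λ.(λ.1 0) (λ.λ.1 0) (λ.(λ.1) (λ.λ.λ.0))
  [3] λ.0 (λ.λ.1 0) (λ.(λ.1) (λ.λ.λ.0))
  [4] λ.0 (λ.λ.1 0) (λ.0)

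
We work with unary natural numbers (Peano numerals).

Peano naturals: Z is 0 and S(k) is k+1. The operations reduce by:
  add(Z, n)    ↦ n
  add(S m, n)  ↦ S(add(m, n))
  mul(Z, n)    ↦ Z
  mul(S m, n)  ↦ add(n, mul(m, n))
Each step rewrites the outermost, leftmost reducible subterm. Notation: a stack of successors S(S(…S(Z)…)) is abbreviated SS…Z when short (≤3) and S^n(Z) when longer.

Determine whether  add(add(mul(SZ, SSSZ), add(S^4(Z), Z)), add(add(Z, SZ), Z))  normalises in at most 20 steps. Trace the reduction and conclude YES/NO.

  start: add(add(mul(SZ, SSSZ), add(S^4(Z), Z)), add(add(Z, SZ), Z))
  →1  add(add(add(SSSZ, mul(Z, SSSZ)), add(S^4(Z), Z)), add(add(Z, SZ), Z))
  →2  add(add(S(add(SSZ, mul(Z, SSSZ))), add(S^4(Z), Z)), add(add(Z, SZ), Z))
  →3  add(S(add(add(SSZ, mul(Z, SSSZ)), add(S^4(Z), Z))), add(add(Z, SZ), Z))
  →4  S(add(add(add(SSZ, mul(Z, SSSZ)), add(S^4(Z), Z)), add(add(Z, SZ), Z)))
  →5  S(add(add(S(add(SZ, mul(Z, SSSZ))), add(S^4(Z), Z)), add(add(Z, SZ), Z)))
  →6  S(add(S(add(add(SZ, mul(Z, SSSZ)), add(S^4(Z), Z))), add(add(Z, SZ), Z)))
  →7  S(S(add(add(add(SZ, mul(Z, SSSZ)), add(S^4(Z), Z)), add(add(Z, SZ), Z))))
  →8  S(S(add(add(S(add(Z, mul(Z, SSSZ))), add(S^4(Z), Z)), add(add(Z, SZ), Z))))
  →9  S(S(add(S(add(add(Z, mul(Z, SSSZ)), add(S^4(Z), Z))), add(add(Z, SZ), Z))))
  →10  S(S(S(add(add(add(Z, mul(Z, SSSZ)), add(S^4(Z), Z)), add(add(Z, SZ), Z)))))
  →11  S(S(S(add(add(mul(Z, SSSZ), add(S^4(Z), Z)), add(add(Z, SZ), Z)))))
  →12  S(S(S(add(add(Z, add(S^4(Z), Z)), add(add(Z, SZ), Z)))))
  →13  S(S(S(add(add(S^4(Z), Z), add(add(Z, SZ), Z)))))
  →14  S(S(S(add(S(add(SSSZ, Z)), add(add(Z, SZ), Z)))))
  →15  S(S(S(S(add(add(SSSZ, Z), add(add(Z, SZ), Z))))))
  →16  S(S(S(S(add(S(add(SSZ, Z)), add(add(Z, SZ), Z))))))
  →17  S(S(S(S(S(add(add(SSZ, Z), add(add(Z, SZ), Z)))))))
  →18  S(S(S(S(S(add(S(add(SZ, Z)), add(add(Z, SZ), Z)))))))
  →19  S(S(S(S(S(S(add(add(SZ, Z), add(add(Z, SZ), Z))))))))
  →20  S(S(S(S(S(S(add(S(add(Z, Z)), add(add(Z, SZ), Z))))))))

Answer: NO — after 20 steps the term is S(S(S(S(S(S(add(S(add(Z, Z)), add(add(Z, SZ), Z)))))))), not yet normal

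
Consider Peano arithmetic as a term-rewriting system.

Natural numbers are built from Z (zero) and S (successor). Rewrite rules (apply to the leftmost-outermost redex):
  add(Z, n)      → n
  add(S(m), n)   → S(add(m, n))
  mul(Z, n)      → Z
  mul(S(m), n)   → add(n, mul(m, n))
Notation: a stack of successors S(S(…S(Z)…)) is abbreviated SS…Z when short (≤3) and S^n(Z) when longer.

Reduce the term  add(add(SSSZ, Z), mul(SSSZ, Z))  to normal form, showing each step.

  start: add(add(SSSZ, Z), mul(SSSZ, Z))
  step 1: add(S(add(SSZ, Z)), mul(SSSZ, Z))
  step 2: S(add(add(SSZ, Z), mul(SSSZ, Z)))
  step 3: S(add(S(add(SZ, Z)), mul(SSSZ, Z)))
  step 4: S(S(add(add(SZ, Z), mul(SSSZ, Z))))
  step 5: S(S(add(S(add(Z, Z)), mul(SSSZ, Z))))
  step 6: S(S(S(add(add(Z, Z), mul(SSSZ, Z)))))
  step 7: S(S(S(add(Z, mul(SSSZ, Z)))))
  step 8: S(S(S(mul(SSSZ, Z))))
  step 9: S(S(S(add(Z, mul(SSZ, Z)))))
  step 10: S(S(S(mul(SSZ, Z))))
  step 11: S(S(S(add(Z, mul(SZ, Z)))))
  step 12: S(S(S(mul(SZ, Z))))
  step 13: S(S(S(add(Z, mul(Z, Z)))))
  step 14: S(S(S(mul(Z, Z))))
  step 15: SSSZ

Answer: normal form = SSSZ  (in 15 steps)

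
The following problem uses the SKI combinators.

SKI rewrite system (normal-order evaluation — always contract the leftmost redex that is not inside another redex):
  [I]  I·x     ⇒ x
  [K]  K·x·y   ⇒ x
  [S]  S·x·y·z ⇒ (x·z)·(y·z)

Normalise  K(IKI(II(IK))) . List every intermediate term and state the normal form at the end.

Answer: normal form = KI  (in 2 steps)

Working:
  start: K(IKI(II(IK)))
  →1  K(KI(II(IK)))
  →2  KI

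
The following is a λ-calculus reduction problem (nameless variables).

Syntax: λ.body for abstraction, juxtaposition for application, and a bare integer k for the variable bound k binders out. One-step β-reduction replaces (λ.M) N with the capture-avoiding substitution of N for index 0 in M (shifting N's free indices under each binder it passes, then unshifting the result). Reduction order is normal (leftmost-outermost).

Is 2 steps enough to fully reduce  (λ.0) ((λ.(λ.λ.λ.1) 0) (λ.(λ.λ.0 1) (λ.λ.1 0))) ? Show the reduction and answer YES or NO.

Answer: NO — after 2 steps the term is (λ.λ.λ.1) (λ.(λ.λ.0 1) (λ.λ.1 0)), not yet normal

Reduction:
  start: (λ.0) ((λ.(λ.λ.λ.1) 0) (λ.(λ.λ.0 1) (λ.λ.1 0)))
  step 1: (λ.(λ.λ.λ.1) 0) (λ.(λ.λ.0 1) (λ.λ.1 0))
  step 2: (λ.λ.λ.1) (λ.(λ.λ.0 1) (λ.λ.1 0))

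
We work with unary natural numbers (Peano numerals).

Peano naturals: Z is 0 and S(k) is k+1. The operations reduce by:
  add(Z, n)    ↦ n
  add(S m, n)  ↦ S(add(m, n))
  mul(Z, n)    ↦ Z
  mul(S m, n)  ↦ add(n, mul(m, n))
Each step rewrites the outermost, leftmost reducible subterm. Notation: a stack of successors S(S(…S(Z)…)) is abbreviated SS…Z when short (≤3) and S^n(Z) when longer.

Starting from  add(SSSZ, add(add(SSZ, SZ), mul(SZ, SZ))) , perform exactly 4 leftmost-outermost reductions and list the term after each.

Answer: after 4 steps: S(S(S(add(add(SSZ, SZ), mul(SZ, SZ)))))

Reduction:
  start: add(SSSZ, add(add(SSZ, SZ), mul(SZ, SZ)))
  step 1: S(add(SSZ, add(add(SSZ, SZ), mul(SZ, SZ))))
  step 2: S(S(add(SZ, add(add(SSZ, SZ), mul(SZ, SZ)))))
  step 3: S(S(S(add(Z, add(add(SSZ, SZ), mul(SZ, SZ))))))
  step 4: S(S(S(add(add(SSZ, SZ), mul(SZ, SZ)))))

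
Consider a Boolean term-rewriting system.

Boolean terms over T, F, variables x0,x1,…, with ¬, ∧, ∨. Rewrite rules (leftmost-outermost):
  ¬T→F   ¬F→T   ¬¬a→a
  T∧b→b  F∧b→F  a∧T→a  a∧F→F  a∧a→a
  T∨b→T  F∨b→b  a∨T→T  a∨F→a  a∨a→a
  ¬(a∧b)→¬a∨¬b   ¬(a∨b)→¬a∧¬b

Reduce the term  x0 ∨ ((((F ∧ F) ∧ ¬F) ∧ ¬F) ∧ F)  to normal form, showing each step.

Answer: normal form = x0  (in 2 steps)

Reduction:
  start: x0 ∨ ((((F ∧ F) ∧ ¬F) ∧ ¬F) ∧ F)
  step 1: x0 ∨ F
  step 2: x0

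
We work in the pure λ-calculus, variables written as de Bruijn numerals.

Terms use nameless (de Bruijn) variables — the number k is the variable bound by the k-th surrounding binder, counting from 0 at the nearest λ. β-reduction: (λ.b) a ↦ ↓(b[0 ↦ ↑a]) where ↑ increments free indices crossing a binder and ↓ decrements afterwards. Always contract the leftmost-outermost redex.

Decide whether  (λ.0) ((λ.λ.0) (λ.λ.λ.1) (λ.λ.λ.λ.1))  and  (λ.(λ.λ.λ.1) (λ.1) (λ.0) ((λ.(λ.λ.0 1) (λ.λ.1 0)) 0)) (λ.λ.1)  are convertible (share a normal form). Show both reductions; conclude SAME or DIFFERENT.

Answer: DIFFERENT — A ⇓ λ.λ.λ.λ.1, B ⇓ λ.0

Derivation:
Term A:
  start: (λ.0) ((λ.λ.0) (λ.λ.λ.1) (λ.λ.λ.λ.1))
  step 1: (λ.λ.0) (λ.λ.λ.1) (λ.λ.λ.λ.1)
  step 2: (λ.0) (λ.λ.λ.λ.1)
  step 3: λ.λ.λ.λ.1

Term B:
  start: (λ.(λ.λ.λ.1) (λ.1) (λ.0) ((λ.(λ.λ.0 1) (λ.λ.1 0)) 0)) (λ.λ.1)
  step 1: (λ.λ.λ.1) (λ.λ.λ.1) (λ.0) ((λ.(λ.λ.0 1) (λ.λ.1 0)) (λ.λ.1))
  step 2: (λ.λ.1) (λ.0) ((λ.(λ.λ.0 1) (λ.λ.1 0)) (λ.λ.1))
  step 3: (λ.λ.0) ((λ.(λ.λ.0 1) (λ.λ.1 0)) (λ.λ.1))
  step 4: λ.0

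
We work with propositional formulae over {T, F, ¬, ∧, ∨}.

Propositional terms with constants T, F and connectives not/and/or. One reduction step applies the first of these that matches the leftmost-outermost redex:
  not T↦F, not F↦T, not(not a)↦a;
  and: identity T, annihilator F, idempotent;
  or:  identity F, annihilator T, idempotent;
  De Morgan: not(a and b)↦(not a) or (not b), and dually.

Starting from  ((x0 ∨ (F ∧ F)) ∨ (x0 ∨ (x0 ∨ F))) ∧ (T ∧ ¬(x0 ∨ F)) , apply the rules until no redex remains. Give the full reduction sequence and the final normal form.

  start: ((x0 ∨ (F ∧ F)) ∨ (x0 ∨ (x0 ∨ F))) ∧ (T ∧ ¬(x0 ∨ F))
  →1  ((x0 ∨ F) ∨ (x0 ∨ (x0 ∨ F))) ∧ (T ∧ ¬(x0 ∨ F))
  →2  (x0 ∨ (x0 ∨ (x0 ∨ F))) ∧ (T ∧ ¬(x0 ∨ F))
  →3  (x0 ∨ (x0 ∨ x0)) ∧ (T ∧ ¬(x0 ∨ F))
  →4  (x0 ∨ x0) ∧ (T ∧ ¬(x0 ∨ F))
  →5  x0 ∧ (T ∧ ¬(x0 ∨ F))
  →6  x0 ∧ ¬(x0 ∨ F)
  →7  x0 ∧ (¬x0 ∧ ¬F)
  →8  x0 ∧ (¬x0 ∧ T)
  →9  x0 ∧ ¬x0

Answer: normal form = x0 ∧ ¬x0  (in 9 steps)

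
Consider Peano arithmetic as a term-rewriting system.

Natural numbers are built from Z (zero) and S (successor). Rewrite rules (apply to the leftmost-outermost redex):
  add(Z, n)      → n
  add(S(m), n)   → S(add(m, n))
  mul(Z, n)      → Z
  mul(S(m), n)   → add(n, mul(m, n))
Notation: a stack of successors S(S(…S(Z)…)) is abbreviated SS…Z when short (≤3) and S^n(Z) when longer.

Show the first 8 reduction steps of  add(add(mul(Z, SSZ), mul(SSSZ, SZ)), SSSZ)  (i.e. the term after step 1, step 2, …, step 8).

Answer: after 8 steps: S(add(S(add(Z, mul(SZ, SZ))), SSSZ))

Reduction:
  start: add(add(mul(Z, SSZ), mul(SSSZ, SZ)), SSSZ)
  [1] add(add(Z, mul(SSSZ, SZ)), SSSZ)
  [2] add(mul(SSSZ, SZ), SSSZ)
  [3] add(add(SZ, mul(SSZ, SZ)), SSSZ)
  [4] add(S(add(Z, mul(SSZ, SZ))), SSSZ)
  [5] S(add(add(Z, mul(SSZ, SZ)), SSSZ))
  [6] S(add(mul(SSZ, SZ), SSSZ))
  [7] S(add(add(SZ, mul(SZ, SZ)), SSSZ))
  [8] S(add(S(add(Z, mul(SZ, SZ))), SSSZ))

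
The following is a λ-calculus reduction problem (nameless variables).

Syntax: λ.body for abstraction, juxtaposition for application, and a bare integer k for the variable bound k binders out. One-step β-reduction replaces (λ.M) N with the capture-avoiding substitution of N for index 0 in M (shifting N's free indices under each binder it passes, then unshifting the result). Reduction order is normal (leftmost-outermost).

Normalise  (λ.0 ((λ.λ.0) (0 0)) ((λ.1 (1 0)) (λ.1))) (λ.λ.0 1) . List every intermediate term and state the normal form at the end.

  start: (λ.0 ((λ.λ.0) (0 0)) ((λ.1 (1 0)) (λ.1))) (λ.λ.0 1)
  [1] (λ.λ.0 1) ((λ.λ.0) ((λ.λ.0 1) (λ.λ.0 1))) ((λ.(λ.λ.0 1) ((λ.λ.0 1) 0)) (λ.λ.λ.0 1))
  [2] (λ.0 ((λ.λ.0) ((λ.λ.0 1) (λ.λ.0 1)))) ((λ.(λ.λ.0 1) ((λ.λ.0 1) 0)) (λ.λ.λ.0 1))
  [3] (λ.(λ.λ.0 1) ((λ.λ.0 1) 0)) (λ.λ.λ.0 1) ((λ.λ.0) ((λ.λ.0 1) (λ.λ.0 1)))
  [4] (λ.λ.0 1) ((λ.λ.0 1) (λ.λ.λ.0 1)) ((λ.λ.0) ((λ.λ.0 1) (λ.λ.0 1)))
  [5] (λ.0 ((λ.λ.0 1) (λ.λ.λ.0 1))) ((λ.λ.0) ((λ.λ.0 1) (λ.λ.0 1)))
  [6] (λ.λ.0) ((λ.λ.0 1) (λ.λ.0 1)) ((λ.λ.0 1) (λ.λ.λ.0 1))
  [7] (λ.0) ((λ.λ.0 1) (λ.λ.λ.0 1))
  [8] (λ.λ.0 1) (λ.λ.λ.0 1)
  [9] λ.0 (λ.λ.λ.0 1)

Answer: normal form = λ.0 (λ.λ.λ.0 1)  (in 9 steps)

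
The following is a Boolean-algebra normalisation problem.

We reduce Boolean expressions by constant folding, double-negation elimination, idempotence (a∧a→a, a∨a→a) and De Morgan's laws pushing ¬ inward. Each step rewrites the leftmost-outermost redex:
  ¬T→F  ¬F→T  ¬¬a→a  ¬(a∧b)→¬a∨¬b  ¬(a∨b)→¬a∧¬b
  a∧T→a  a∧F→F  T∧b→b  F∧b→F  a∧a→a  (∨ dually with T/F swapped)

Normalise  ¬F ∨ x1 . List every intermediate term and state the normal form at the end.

Answer: normal form = T  (in 2 steps)

Derivation:
  start: ¬F ∨ x1
  step 1: T ∨ x1
  step 2: T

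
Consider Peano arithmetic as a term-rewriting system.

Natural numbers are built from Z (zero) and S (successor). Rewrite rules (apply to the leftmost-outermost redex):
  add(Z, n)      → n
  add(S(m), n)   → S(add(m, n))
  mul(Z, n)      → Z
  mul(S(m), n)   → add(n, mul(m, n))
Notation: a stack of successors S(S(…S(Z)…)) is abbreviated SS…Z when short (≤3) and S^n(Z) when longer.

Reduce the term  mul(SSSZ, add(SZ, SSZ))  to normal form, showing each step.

Answer: normal form = S^9(Z)  (in 22 steps)

Reduction:
  start: mul(SSSZ, add(SZ, SSZ))
  →1  add(add(SZ, SSZ), mul(SSZ, add(SZ, SSZ)))
  →2  add(S(add(Z, SSZ)), mul(SSZ, add(SZ, SSZ)))
  →3  S(add(add(Z, SSZ), mul(SSZ, add(SZ, SSZ))))
  →4  S(add(SSZ, mul(SSZ, add(SZ, SSZ))))
  →5  S(S(add(SZ, mul(SSZ, add(SZ, SSZ)))))
  →6  S(S(S(add(Z, mul(SSZ, add(SZ, SSZ))))))
  →7  S(S(S(mul(SSZ, add(SZ, SSZ)))))
  →8  S(S(S(add(add(SZ, SSZ), mul(SZ, add(SZ, SSZ))))))
  →9  S(S(S(add(S(add(Z, SSZ)), mul(SZ, add(SZ, SSZ))))))
  →10  S(S(S(S(add(add(Z, SSZ), mul(SZ, add(SZ, SSZ)))))))
  →11  S(S(S(S(add(SSZ, mul(SZ, add(SZ, SSZ)))))))
  →12  S(S(S(S(S(add(SZ, mul(SZ, add(SZ, SSZ))))))))
  →13  S(S(S(S(S(S(add(Z, mul(SZ, add(SZ, SSZ)))))))))
  →14  S(S(S(S(S(S(mul(SZ, add(SZ, SSZ))))))))
  →15  S(S(S(S(S(S(add(add(SZ, SSZ), mul(Z, add(SZ, SSZ)))))))))
  →16  S(S(S(S(S(S(add(S(add(Z, SSZ)), mul(Z, add(SZ, SSZ)))))))))
  →17  S(S(S(S(S(S(S(add(add(Z, SSZ), mul(Z, add(SZ, SSZ))))))))))
  →18  S(S(S(S(S(S(S(add(SSZ, mul(Z, add(SZ, SSZ))))))))))
  →19  S(S(S(S(S(S(S(S(add(SZ, mul(Z, add(SZ, SSZ)))))))))))
  →20  S(S(S(S(S(S(S(S(S(add(Z, mul(Z, add(SZ, SSZ))))))))))))
  →21  S(S(S(S(S(S(S(S(S(mul(Z, add(SZ, SSZ)))))))))))
  →22  S^9(Z)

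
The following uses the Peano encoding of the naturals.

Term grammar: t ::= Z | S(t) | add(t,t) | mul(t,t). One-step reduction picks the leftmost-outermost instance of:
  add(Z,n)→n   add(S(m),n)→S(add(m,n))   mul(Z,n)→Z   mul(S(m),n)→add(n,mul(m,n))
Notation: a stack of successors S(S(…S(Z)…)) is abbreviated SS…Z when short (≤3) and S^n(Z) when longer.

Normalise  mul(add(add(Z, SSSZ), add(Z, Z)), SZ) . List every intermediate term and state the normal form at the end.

Answer: normal form = SSSZ  (in 16 steps)

Reduction:
  start: mul(add(add(Z, SSSZ), add(Z, Z)), SZ)
  step 1: mul(add(SSSZ, add(Z, Z)), SZ)
  step 2: mul(S(add(SSZ, add(Z, Z))), SZ)
  step 3: add(SZ, mul(add(SSZ, add(Z, Z)), SZ))
  step 4: S(add(Z, mul(add(SSZ, add(Z, Z)), SZ)))
  step 5: S(mul(add(SSZ, add(Z, Z)), SZ))
  step 6: S(mul(S(add(SZ, add(Z, Z))), SZ))
  step 7: S(add(SZ, mul(add(SZ, add(Z, Z)), SZ)))
  step 8: S(S(add(Z, mul(add(SZ, add(Z, Z)), SZ))))
  step 9: S(S(mul(add(SZ, add(Z, Z)), SZ)))
  step 10: S(S(mul(S(add(Z, add(Z, Z))), SZ)))
  step 11: S(S(add(SZ, mul(add(Z, add(Z, Z)), SZ))))
  step 12: S(S(S(add(Z, mul(add(Z, add(Z, Z)), SZ)))))
  step 13: S(S(S(mul(add(Z, add(Z, Z)), SZ))))
  step 14: S(S(S(mul(add(Z, Z), SZ))))
  step 15: S(S(S(mul(Z, SZ))))
  step 16: SSSZ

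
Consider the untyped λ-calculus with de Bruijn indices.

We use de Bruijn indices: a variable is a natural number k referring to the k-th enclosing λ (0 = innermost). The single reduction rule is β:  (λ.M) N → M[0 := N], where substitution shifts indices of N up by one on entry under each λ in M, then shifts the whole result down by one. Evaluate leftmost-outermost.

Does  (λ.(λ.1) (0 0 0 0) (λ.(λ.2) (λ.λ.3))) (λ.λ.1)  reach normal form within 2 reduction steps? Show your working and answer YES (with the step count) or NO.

  start: (λ.(λ.1) (0 0 0 0) (λ.(λ.2) (λ.λ.3))) (λ.λ.1)
  [1] (λ.λ.λ.1) ((λ.λ.1) (λ.λ.1) (λ.λ.1) (λ.λ.1)) (λ.(λ.λ.λ.1) (λ.λ.λ.λ.1))
  [2] (λ.λ.1) (λ.(λ.λ.λ.1) (λ.λ.λ.λ.1))

Answer: NO — after 2 steps the term is (λ.λ.1) (λ.(λ.λ.λ.1) (λ.λ.λ.λ.1)), not yet normal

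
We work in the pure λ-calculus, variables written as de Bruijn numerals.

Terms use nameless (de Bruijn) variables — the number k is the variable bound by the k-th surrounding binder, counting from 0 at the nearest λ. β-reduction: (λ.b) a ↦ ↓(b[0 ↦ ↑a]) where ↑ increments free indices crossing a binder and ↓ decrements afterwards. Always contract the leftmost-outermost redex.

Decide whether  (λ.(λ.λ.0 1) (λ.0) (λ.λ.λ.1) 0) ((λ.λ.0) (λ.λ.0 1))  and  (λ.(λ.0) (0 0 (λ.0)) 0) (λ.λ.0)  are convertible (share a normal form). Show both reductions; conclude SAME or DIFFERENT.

Term A:
  start: (λ.(λ.λ.0 1) (λ.0) (λ.λ.λ.1) 0) ((λ.λ.0) (λ.λ.0 1))
  →1  (λ.λ.0 1) (λ.0) (λ.λ.λ.1) ((λ.λ.0) (λ.λ.0 1))
  →2  (λ.0 (λ.0)) (λ.λ.λ.1) ((λ.λ.0) (λ.λ.0 1))
  →3  (λ.λ.λ.1) (λ.0) ((λ.λ.0) (λ.λ.0 1))
  →4  (λ.λ.1) ((λ.λ.0) (λ.λ.0 1))
  →5  λ.(λ.λ.0) (λ.λ.0 1)
  →6  λ.λ.0

Term B:
  start: (λ.(λ.0) (0 0 (λ.0)) 0) (λ.λ.0)
  →1  (λ.0) ((λ.λ.0) (λ.λ.0) (λ.0)) (λ.λ.0)
  →2  (λ.λ.0) (λ.λ.0) (λ.0) (λ.λ.0)
  →3  (λ.0) (λ.0) (λ.λ.0)
  →4  (λ.0) (λ.λ.0)
  →5  λ.λ.0

Answer: SAME — A ⇓ λ.λ.0, B ⇓ λ.λ.0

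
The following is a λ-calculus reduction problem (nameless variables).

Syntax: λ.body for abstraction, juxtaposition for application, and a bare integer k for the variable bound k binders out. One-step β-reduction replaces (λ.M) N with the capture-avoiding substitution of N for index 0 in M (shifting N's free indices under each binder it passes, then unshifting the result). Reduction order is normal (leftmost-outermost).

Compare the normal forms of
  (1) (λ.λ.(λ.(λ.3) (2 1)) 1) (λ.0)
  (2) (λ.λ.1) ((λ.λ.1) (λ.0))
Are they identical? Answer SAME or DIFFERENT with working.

Answer: DIFFERENT — A ⇓ λ.λ.0, B ⇓ λ.λ.λ.0

Working:
Term A:
  start: (λ.λ.(λ.(λ.3) (2 1)) 1) (λ.0)
  →1  λ.(λ.(λ.λ.0) ((λ.0) 1)) (λ.0)
  →2  λ.(λ.λ.0) ((λ.0) 0)
  →3  λ.λ.0

Term B:
  start: (λ.λ.1) ((λ.λ.1) (λ.0))
  →1  λ.(λ.λ.1) (λ.0)
  →2  λ.λ.λ.0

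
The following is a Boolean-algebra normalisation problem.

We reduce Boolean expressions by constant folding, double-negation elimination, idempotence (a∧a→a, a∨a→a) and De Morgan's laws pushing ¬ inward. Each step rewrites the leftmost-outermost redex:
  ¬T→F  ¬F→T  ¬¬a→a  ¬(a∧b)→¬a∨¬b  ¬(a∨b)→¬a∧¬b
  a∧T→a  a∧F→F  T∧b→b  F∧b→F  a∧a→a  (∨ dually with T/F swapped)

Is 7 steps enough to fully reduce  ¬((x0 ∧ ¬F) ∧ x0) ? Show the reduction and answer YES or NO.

Answer: YES — reaches normal form ¬x0 in 5 ≤ 7 steps

Working:
  start: ¬((x0 ∧ ¬F) ∧ x0)
  →1  ¬(x0 ∧ ¬F) ∨ ¬x0
  →2  (¬x0 ∨ ¬¬F) ∨ ¬x0
  →3  (¬x0 ∨ F) ∨ ¬x0
  →4  ¬x0 ∨ ¬x0
  →5  ¬x0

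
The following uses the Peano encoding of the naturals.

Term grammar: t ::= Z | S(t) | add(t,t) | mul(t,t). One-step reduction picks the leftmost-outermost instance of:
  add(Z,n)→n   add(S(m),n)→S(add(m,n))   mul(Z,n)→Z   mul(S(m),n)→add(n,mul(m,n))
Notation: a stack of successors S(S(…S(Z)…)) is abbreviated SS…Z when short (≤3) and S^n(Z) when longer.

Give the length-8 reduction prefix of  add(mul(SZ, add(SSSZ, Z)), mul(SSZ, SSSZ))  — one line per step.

Answer: after 8 steps: S(S(add(add(S(add(Z, Z)), mul(Z, add(SSSZ, Z))), mul(SSZ, SSSZ))))

Derivation:
  start: add(mul(SZ, add(SSSZ, Z)), mul(SSZ, SSSZ))
  →1  add(add(add(SSSZ, Z), mul(Z, add(SSSZ, Z))), mul(SSZ, SSSZ))
  →2  add(add(S(add(SSZ, Z)), mul(Z, add(SSSZ, Z))), mul(SSZ, SSSZ))
  →3  add(S(add(add(SSZ, Z), mul(Z, add(SSSZ, Z)))), mul(SSZ, SSSZ))
  →4  S(add(add(add(SSZ, Z), mul(Z, add(SSSZ, Z))), mul(SSZ, SSSZ)))
  →5  S(add(add(S(add(SZ, Z)), mul(Z, add(SSSZ, Z))), mul(SSZ, SSSZ)))
  →6  S(add(S(add(add(SZ, Z), mul(Z, add(SSSZ, Z)))), mul(SSZ, SSSZ)))
  →7  S(S(add(add(add(SZ, Z), mul(Z, add(SSSZ, Z))), mul(SSZ, SSSZ))))
  →8  S(S(add(add(S(add(Z, Z)), mul(Z, add(SSSZ, Z))), mul(SSZ, SSSZ))))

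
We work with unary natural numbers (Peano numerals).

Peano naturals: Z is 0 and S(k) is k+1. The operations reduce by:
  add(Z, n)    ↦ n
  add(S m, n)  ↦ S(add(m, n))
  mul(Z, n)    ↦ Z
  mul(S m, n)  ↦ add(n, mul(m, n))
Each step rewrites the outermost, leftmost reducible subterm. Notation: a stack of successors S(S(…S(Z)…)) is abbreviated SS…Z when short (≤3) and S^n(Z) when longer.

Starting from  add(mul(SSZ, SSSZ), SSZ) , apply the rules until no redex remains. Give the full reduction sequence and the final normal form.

Answer: normal form = S^8(Z)  (in 18 steps)

Reduction:
  start: add(mul(SSZ, SSSZ), SSZ)
  [1] add(add(SSSZ, mul(SZ, SSSZ)), SSZ)
  [2] add(S(add(SSZ, mul(SZ, SSSZ))), SSZ)
  [3] S(add(add(SSZ, mul(SZ, SSSZ)), SSZ))
  [4] S(add(S(add(SZ, mul(SZ, SSSZ))), SSZ))
  [5] S(S(add(add(SZ, mul(SZ, SSSZ)), SSZ)))
  [6] S(S(add(S(add(Z, mul(SZ, SSSZ))), SSZ)))
  [7] S(S(S(add(add(Z, mul(SZ, SSSZ)), SSZ))))
  [8] S(S(S(add(mul(SZ, SSSZ), SSZ))))
  [9] S(S(S(add(add(SSSZ, mul(Z, SSSZ)), SSZ))))
  [10] S(S(S(add(S(add(SSZ, mul(Z, SSSZ))), SSZ))))
  [11] S(S(S(S(add(add(SSZ, mul(Z, SSSZ)), SSZ)))))
  [12] S(S(S(S(add(S(add(SZ, mul(Z, SSSZ))), SSZ)))))
  [13] S(S(S(S(S(add(add(SZ, mul(Z, SSSZ)), SSZ))))))
  [14] S(S(S(S(S(add(S(add(Z, mul(Z, SSSZ))), SSZ))))))
  [15] S(S(S(S(S(S(add(add(Z, mul(Z, SSSZ)), SSZ)))))))
  [16] S(S(S(S(S(S(add(mul(Z, SSSZ), SSZ)))))))
  [17] S(S(S(S(S(S(add(Z, SSZ)))))))
  [18] S^8(Z)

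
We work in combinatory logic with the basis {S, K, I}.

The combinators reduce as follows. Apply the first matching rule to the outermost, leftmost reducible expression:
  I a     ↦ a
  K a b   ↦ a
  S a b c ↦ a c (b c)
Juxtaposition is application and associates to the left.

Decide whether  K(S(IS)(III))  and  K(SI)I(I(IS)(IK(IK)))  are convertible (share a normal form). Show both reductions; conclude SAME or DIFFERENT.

Answer: DIFFERENT — A ⇓ K(SSI), B ⇓ SI(S(KK))

Reduction:
Term A:
  start: K(S(IS)(III))
  →1  K(SS(III))
  →2  K(SS(II))
  →3  K(SSI)

Term B:
  start: K(SI)I(I(IS)(IK(IK)))
  →1  SI(I(IS)(IK(IK)))
  →2  SI(IS(IK(IK)))
  →3  SI(S(IK(IK)))
  →4  SI(S(K(IK)))
  →5  SI(S(KK))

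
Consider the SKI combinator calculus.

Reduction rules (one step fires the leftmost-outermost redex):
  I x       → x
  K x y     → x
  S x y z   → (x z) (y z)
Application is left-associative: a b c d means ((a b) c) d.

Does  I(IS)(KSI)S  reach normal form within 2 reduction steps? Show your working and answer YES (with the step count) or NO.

  start: I(IS)(KSI)S
  →1  IS(KSI)S
  →2  S(KSI)S

Answer: NO — after 2 steps the term is S(KSI)S, not yet normal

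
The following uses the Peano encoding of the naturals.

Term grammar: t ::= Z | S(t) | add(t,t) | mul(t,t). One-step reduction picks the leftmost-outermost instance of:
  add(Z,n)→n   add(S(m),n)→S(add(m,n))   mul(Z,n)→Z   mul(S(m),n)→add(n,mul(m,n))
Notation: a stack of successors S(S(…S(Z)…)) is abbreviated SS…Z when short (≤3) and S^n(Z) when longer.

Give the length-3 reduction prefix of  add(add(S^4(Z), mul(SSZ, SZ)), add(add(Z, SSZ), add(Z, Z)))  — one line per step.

Answer: after 3 steps: S(add(S(add(SSZ, mul(SSZ, SZ))), add(add(Z, SSZ), add(Z, Z))))

Reduction:
  start: add(add(S^4(Z), mul(SSZ, SZ)), add(add(Z, SSZ), add(Z, Z)))
  →1  add(S(add(SSSZ, mul(SSZ, SZ))), add(add(Z, SSZ), add(Z, Z)))
  →2  S(add(add(SSSZ, mul(SSZ, SZ)), add(add(Z, SSZ), add(Z, Z))))
  →3  S(add(S(add(SSZ, mul(SSZ, SZ))), add(add(Z, SSZ), add(Z, Z))))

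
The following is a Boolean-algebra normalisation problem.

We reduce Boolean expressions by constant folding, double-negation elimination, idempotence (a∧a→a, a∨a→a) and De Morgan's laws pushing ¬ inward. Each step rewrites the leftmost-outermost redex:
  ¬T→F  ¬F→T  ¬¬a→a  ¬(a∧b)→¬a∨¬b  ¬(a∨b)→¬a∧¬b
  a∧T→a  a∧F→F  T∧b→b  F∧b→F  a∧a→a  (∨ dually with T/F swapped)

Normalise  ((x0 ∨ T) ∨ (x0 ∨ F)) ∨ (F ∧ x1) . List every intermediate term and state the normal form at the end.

Answer: normal form = T  (in 3 steps)

Derivation:
  start: ((x0 ∨ T) ∨ (x0 ∨ F)) ∨ (F ∧ x1)
  step 1: (T ∨ (x0 ∨ F)) ∨ (F ∧ x1)
  step 2: T ∨ (F ∧ x1)
  step 3: T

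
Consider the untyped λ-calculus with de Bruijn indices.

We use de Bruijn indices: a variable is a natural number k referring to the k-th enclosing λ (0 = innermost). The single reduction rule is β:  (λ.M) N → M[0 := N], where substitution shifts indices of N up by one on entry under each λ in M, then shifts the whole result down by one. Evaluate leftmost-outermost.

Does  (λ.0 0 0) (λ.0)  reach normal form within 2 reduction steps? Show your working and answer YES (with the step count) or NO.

Answer: NO — after 2 steps the term is (λ.0) (λ.0), not yet normal

Reduction:
  start: (λ.0 0 0) (λ.0)
  →1  (λ.0) (λ.0) (λ.0)
  →2  (λ.0) (λ.0)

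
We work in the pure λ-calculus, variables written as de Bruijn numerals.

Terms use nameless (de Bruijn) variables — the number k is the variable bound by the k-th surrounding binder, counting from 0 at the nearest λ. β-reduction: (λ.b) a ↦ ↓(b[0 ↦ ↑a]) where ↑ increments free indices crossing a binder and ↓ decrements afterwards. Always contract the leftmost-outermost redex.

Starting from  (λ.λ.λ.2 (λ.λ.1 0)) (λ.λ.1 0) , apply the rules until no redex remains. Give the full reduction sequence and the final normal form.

Answer: normal form = λ.λ.λ.λ.1 0  (in 3 steps)

Reduction:
  start: (λ.λ.λ.2 (λ.λ.1 0)) (λ.λ.1 0)
  →1  λ.λ.(λ.λ.1 0) (λ.λ.1 0)
  →2  λ.λ.λ.(λ.λ.1 0) 0
  →3  λ.λ.λ.λ.1 0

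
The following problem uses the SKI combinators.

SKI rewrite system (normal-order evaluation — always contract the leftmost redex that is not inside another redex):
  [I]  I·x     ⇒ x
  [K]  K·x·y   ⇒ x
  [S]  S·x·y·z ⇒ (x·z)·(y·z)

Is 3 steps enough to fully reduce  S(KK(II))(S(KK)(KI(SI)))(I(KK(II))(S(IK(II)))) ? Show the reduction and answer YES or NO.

  start: S(KK(II))(S(KK)(KI(SI)))(I(KK(II))(S(IK(II))))
  step 1: KK(II)(I(KK(II))(S(IK(II))))(S(KK)(KI(SI))(I(KK(II))(S(IK(II)))))
  step 2: K(I(KK(II))(S(IK(II))))(S(KK)(KI(SI))(I(KK(II))(S(IK(II)))))
  step 3: I(KK(II))(S(IK(II)))

Answer: NO — after 3 steps the term is I(KK(II))(S(IK(II))), not yet normal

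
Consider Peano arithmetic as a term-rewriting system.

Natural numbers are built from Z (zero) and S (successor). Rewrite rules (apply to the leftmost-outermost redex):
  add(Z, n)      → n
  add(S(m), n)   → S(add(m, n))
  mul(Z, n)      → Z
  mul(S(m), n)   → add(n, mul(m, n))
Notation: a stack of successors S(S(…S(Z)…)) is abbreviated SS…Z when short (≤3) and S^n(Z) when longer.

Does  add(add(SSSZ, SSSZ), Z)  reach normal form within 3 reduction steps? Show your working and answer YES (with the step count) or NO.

  start: add(add(SSSZ, SSSZ), Z)
  →1  add(S(add(SSZ, SSSZ)), Z)
  →2  S(add(add(SSZ, SSSZ), Z))
  →3  S(add(S(add(SZ, SSSZ)), Z))

Answer: NO — after 3 steps the term is S(add(S(add(SZ, SSSZ)), Z)), not yet normal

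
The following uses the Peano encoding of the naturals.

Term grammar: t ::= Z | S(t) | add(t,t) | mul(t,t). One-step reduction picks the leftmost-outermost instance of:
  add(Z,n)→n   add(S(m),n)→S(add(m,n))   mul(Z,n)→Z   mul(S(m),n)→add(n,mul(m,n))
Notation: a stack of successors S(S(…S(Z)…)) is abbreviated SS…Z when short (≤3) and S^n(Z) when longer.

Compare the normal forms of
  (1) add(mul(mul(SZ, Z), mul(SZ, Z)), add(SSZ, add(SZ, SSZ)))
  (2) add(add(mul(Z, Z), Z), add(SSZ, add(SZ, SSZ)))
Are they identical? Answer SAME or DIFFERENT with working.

Term A:
  start: add(mul(mul(SZ, Z), mul(SZ, Z)), add(SSZ, add(SZ, SSZ)))
  step 1: add(mul(add(Z, mul(Z, Z)), mul(SZ, Z)), add(SSZ, add(SZ, SSZ)))
  step 2: add(mul(mul(Z, Z), mul(SZ, Z)), add(SSZ, add(SZ, SSZ)))
  step 3: add(mul(Z, mul(SZ, Z)), add(SSZ, add(SZ, SSZ)))
  step 4: add(Z, add(SSZ, add(SZ, SSZ)))
  step 5: add(SSZ, add(SZ, SSZ))
  step 6: S(add(SZ, add(SZ, SSZ)))
  step 7: S(S(add(Z, add(SZ, SSZ))))
  step 8: S(S(add(SZ, SSZ)))
  step 9: S(S(S(add(Z, SSZ))))
  step 10: S^5(Z)

Term B:
  start: add(add(mul(Z, Z), Z), add(SSZ, add(SZ, SSZ)))
  step 1: add(add(Z, Z), add(SSZ, add(SZ, SSZ)))
  step 2: add(Z, add(SSZ, add(SZ, SSZ)))
  step 3: add(SSZ, add(SZ, SSZ))
  step 4: S(add(SZ, add(SZ, SSZ)))
  step 5: S(S(add(Z, add(SZ, SSZ))))
  step 6: S(S(add(SZ, SSZ)))
  step 7: S(S(S(add(Z, SSZ))))
  step 8: S^5(Z)

Answer: SAME — A ⇓ S^5(Z), B ⇓ S^5(Z)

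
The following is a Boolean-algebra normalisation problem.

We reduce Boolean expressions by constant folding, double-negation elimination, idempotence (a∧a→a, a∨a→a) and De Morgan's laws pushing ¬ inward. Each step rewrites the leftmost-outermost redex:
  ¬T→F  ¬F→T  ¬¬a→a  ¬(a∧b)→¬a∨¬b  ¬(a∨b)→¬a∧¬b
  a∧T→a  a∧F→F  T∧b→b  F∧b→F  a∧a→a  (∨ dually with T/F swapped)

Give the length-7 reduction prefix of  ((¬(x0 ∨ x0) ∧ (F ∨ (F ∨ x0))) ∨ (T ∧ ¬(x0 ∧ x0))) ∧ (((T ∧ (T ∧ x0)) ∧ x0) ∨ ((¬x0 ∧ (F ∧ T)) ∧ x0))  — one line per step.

Answer: after 7 steps: ((¬x0 ∧ x0) ∨ ¬x0) ∧ (((T ∧ (T ∧ x0)) ∧ x0) ∨ ((¬x0 ∧ (F ∧ T)) ∧ x0))

Reduction:
  start: ((¬(x0 ∨ x0) ∧ (F ∨ (F ∨ x0))) ∨ (T ∧ ¬(x0 ∧ x0))) ∧ (((T ∧ (T ∧ x0)) ∧ x0) ∨ ((¬x0 ∧ (F ∧ T)) ∧ x0))
  step 1: (((¬x0 ∧ ¬x0) ∧ (F ∨ (F ∨ x0))) ∨ (T ∧ ¬(x0 ∧ x0))) ∧ (((T ∧ (T ∧ x0)) ∧ x0) ∨ ((¬x0 ∧ (F ∧ T)) ∧ x0))
  step 2: ((¬x0 ∧ (F ∨ (F ∨ x0))) ∨ (T ∧ ¬(x0 ∧ x0))) ∧ (((T ∧ (T ∧ x0)) ∧ x0) ∨ ((¬x0 ∧ (F ∧ T)) ∧ x0))
  step 3: ((¬x0 ∧ (F ∨ x0)) ∨ (T ∧ ¬(x0 ∧ x0))) ∧ (((T ∧ (T ∧ x0)) ∧ x0) ∨ ((¬x0 ∧ (F ∧ T)) ∧ x0))
  step 4: ((¬x0 ∧ x0) ∨ (T ∧ ¬(x0 ∧ x0))) ∧ (((T ∧ (T ∧ x0)) ∧ x0) ∨ ((¬x0 ∧ (F ∧ T)) ∧ x0))
  step 5: ((¬x0 ∧ x0) ∨ ¬(x0 ∧ x0)) ∧ (((T ∧ (T ∧ x0)) ∧ x0) ∨ ((¬x0 ∧ (F ∧ T)) ∧ x0))
  step 6: ((¬x0 ∧ x0) ∨ (¬x0 ∨ ¬x0)) ∧ (((T ∧ (T ∧ x0)) ∧ x0) ∨ ((¬x0 ∧ (F ∧ T)) ∧ x0))
  step 7: ((¬x0 ∧ x0) ∨ ¬x0) ∧ (((T ∧ (T ∧ x0)) ∧ x0) ∨ ((¬x0 ∧ (F ∧ T)) ∧ x0))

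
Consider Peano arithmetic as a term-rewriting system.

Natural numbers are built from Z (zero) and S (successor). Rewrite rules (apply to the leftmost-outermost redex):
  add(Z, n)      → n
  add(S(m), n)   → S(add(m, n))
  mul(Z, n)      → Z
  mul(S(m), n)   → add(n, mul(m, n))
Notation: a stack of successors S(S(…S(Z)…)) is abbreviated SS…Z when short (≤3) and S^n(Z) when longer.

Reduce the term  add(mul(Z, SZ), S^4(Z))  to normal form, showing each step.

  start: add(mul(Z, SZ), S^4(Z))
  step 1: add(Z, S^4(Z))
  step 2: S^4(Z)

Answer: normal form = S^4(Z)  (in 2 steps)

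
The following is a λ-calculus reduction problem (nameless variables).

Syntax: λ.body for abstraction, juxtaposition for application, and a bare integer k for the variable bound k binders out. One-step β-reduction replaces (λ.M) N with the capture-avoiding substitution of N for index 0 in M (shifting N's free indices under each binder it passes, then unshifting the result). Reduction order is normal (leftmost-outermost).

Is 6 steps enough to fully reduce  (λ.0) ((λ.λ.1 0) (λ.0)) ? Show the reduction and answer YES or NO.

Answer: YES — reaches normal form λ.0 in 3 ≤ 6 steps

Derivation:
  start: (λ.0) ((λ.λ.1 0) (λ.0))
  step 1: (λ.λ.1 0) (λ.0)
  step 2: λ.(λ.0) 0
  step 3: λ.0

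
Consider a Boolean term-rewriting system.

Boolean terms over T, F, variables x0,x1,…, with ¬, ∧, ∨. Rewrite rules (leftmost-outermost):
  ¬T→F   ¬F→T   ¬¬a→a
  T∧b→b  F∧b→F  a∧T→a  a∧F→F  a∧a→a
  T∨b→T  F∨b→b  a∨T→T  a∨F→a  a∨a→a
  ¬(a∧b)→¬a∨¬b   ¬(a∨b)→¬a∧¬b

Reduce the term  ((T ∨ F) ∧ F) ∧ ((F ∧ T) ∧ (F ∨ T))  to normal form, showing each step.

  start: ((T ∨ F) ∧ F) ∧ ((F ∧ T) ∧ (F ∨ T))
  [1] F ∧ ((F ∧ T) ∧ (F ∨ T))
  [2] F

Answer: normal form = F  (in 2 steps)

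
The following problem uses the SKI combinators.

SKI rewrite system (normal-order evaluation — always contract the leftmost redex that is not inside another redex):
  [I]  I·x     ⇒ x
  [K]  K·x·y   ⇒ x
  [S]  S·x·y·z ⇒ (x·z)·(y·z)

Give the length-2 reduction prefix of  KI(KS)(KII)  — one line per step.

Answer: after 2 steps: KII

Derivation:
  start: KI(KS)(KII)
  [1] I(KII)
  [2] KII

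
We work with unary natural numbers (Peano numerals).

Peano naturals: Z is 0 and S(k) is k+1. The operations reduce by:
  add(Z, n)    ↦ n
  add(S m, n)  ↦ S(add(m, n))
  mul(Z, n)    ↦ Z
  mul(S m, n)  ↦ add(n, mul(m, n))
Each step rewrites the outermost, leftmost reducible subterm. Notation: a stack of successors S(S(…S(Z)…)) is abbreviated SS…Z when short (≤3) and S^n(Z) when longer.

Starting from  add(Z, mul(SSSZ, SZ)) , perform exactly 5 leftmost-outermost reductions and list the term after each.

Answer: after 5 steps: S(add(SZ, mul(SZ, SZ)))

Derivation:
  start: add(Z, mul(SSSZ, SZ))
  step 1: mul(SSSZ, SZ)
  step 2: add(SZ, mul(SSZ, SZ))
  step 3: S(add(Z, mul(SSZ, SZ)))
  step 4: S(mul(SSZ, SZ))
  step 5: S(add(SZ, mul(SZ, SZ)))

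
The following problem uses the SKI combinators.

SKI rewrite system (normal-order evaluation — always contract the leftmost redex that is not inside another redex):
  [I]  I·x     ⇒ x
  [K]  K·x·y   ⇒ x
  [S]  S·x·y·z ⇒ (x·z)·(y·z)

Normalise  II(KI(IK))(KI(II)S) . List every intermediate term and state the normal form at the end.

  start: II(KI(IK))(KI(II)S)
  [1] I(KI(IK))(KI(II)S)
  [2] KI(IK)(KI(II)S)
  [3] I(KI(II)S)
  [4] KI(II)S
  [5] IS
  [6] S

Answer: normal form = S  (in 6 steps)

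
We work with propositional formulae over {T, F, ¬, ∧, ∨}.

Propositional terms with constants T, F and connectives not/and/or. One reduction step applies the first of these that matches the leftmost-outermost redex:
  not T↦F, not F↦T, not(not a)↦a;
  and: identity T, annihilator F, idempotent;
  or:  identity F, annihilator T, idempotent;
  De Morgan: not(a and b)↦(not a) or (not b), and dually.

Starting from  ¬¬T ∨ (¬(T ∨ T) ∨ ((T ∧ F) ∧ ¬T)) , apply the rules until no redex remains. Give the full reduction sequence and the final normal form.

Answer: normal form = T  (in 2 steps)

Working:
  start: ¬¬T ∨ (¬(T ∨ T) ∨ ((T ∧ F) ∧ ¬T))
  step 1: T ∨ (¬(T ∨ T) ∨ ((T ∧ F) ∧ ¬T))
  step 2: T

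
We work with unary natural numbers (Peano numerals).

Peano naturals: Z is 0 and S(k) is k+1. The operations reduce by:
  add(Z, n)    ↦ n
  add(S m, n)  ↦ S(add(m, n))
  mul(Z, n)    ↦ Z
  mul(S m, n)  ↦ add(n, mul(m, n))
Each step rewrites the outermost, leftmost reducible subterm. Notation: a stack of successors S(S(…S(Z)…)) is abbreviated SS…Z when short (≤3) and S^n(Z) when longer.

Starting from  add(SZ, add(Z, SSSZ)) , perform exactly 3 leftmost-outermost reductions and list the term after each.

  start: add(SZ, add(Z, SSSZ))
  [1] S(add(Z, add(Z, SSSZ)))
  [2] S(add(Z, SSSZ))
  [3] S^4(Z)

Answer: after 3 steps: S^4(Z)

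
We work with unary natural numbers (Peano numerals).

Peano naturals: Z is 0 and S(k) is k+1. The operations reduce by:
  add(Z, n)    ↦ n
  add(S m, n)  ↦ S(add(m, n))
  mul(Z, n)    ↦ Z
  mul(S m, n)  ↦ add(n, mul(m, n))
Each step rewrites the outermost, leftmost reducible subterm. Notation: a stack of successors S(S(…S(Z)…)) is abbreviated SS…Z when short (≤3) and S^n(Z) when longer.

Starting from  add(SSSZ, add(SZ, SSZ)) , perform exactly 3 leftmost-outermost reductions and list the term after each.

Answer: after 3 steps: S(S(S(add(Z, add(SZ, SSZ)))))

Reduction:
  start: add(SSSZ, add(SZ, SSZ))
  →1  S(add(SSZ, add(SZ, SSZ)))
  →2  S(S(add(SZ, add(SZ, SSZ))))
  →3  S(S(S(add(Z, add(SZ, SSZ)))))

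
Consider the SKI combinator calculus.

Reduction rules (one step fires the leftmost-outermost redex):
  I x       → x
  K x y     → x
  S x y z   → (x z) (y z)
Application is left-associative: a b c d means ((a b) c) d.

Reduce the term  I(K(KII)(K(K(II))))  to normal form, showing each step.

  start: I(K(KII)(K(K(II))))
  step 1: K(KII)(K(K(II)))
  step 2: KII
  step 3: I

Answer: normal form = I  (in 3 steps)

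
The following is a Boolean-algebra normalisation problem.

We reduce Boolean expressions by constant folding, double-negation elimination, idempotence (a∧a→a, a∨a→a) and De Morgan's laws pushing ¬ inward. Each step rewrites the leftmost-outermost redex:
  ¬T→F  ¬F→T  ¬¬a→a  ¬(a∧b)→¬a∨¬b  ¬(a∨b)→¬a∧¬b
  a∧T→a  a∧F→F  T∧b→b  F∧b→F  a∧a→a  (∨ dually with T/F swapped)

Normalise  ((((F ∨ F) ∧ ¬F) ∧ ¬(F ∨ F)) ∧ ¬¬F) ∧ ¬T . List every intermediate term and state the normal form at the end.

  start: ((((F ∨ F) ∧ ¬F) ∧ ¬(F ∨ F)) ∧ ¬¬F) ∧ ¬T
  →1  (((F ∧ ¬F) ∧ ¬(F ∨ F)) ∧ ¬¬F) ∧ ¬T
  →2  ((F ∧ ¬(F ∨ F)) ∧ ¬¬F) ∧ ¬T
  →3  (F ∧ ¬¬F) ∧ ¬T
  →4  F ∧ ¬T
  →5  F

Answer: normal form = F  (in 5 steps)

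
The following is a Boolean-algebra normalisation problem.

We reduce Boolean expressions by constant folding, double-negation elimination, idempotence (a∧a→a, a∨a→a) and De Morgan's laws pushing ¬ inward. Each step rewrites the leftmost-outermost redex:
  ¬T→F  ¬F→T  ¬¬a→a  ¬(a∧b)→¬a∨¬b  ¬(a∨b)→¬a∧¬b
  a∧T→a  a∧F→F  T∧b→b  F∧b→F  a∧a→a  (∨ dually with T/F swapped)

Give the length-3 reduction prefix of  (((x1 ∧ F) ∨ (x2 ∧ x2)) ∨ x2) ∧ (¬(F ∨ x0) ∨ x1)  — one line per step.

Answer: after 3 steps: (x2 ∨ x2) ∧ (¬(F ∨ x0) ∨ x1)

Working:
  start: (((x1 ∧ F) ∨ (x2 ∧ x2)) ∨ x2) ∧ (¬(F ∨ x0) ∨ x1)
  [1] ((F ∨ (x2 ∧ x2)) ∨ x2) ∧ (¬(F ∨ x0) ∨ x1)
  [2] ((x2 ∧ x2) ∨ x2) ∧ (¬(F ∨ x0) ∨ x1)
  [3] (x2 ∨ x2) ∧ (¬(F ∨ x0) ∨ x1)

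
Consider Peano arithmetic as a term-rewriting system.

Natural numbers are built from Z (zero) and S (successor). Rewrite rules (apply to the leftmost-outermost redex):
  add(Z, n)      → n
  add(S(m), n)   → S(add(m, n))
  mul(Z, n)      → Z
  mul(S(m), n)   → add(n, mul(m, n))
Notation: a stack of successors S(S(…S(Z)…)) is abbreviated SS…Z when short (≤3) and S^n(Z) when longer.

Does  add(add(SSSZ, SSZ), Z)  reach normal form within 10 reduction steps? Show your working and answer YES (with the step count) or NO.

  start: add(add(SSSZ, SSZ), Z)
  step 1: add(S(add(SSZ, SSZ)), Z)
  step 2: S(add(add(SSZ, SSZ), Z))
  step 3: S(add(S(add(SZ, SSZ)), Z))
  step 4: S(S(add(add(SZ, SSZ), Z)))
  step 5: S(S(add(S(add(Z, SSZ)), Z)))
  step 6: S(S(S(add(add(Z, SSZ), Z))))
  step 7: S(S(S(add(SSZ, Z))))
  step 8: S(S(S(S(add(SZ, Z)))))
  step 9: S(S(S(S(S(add(Z, Z))))))
  step 10: S^5(Z)

Answer: YES — reaches normal form S^5(Z) in 10 ≤ 10 steps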